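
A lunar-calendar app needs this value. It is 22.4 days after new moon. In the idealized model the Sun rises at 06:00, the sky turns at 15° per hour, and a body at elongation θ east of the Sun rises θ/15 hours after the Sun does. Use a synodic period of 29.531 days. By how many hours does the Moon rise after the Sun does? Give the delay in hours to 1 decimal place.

18.2 h

Elongation θ = 360° × 22.4/29.531 ≈ 273.1°.
Delay after the Sun = 273.1° / (15°/h) ≈ 18.20 h.
So the Moon rises 18.20 h after the Sun.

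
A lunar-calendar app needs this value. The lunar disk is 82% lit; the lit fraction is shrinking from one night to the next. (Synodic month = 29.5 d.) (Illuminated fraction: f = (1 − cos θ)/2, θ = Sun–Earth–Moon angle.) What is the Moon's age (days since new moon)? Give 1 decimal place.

18.9 days

Invert f = (1 − cos θ)/2 to get cos θ = 1 − 2(0.82) = -0.640, hence θ₀ = arccos -0.640 = 129.8°.
Waning ⇒ past full, so θ = 360° − 129.8° = 230.2°.
At 360°/29.5 d per day, 230.2° corresponds to 18.86 days.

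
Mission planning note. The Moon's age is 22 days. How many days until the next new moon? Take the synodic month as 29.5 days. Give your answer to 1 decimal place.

7.5 days

One full lunation from the last new moon is 29.5 d; remaining = 29.5 − 22 = 7.500 d.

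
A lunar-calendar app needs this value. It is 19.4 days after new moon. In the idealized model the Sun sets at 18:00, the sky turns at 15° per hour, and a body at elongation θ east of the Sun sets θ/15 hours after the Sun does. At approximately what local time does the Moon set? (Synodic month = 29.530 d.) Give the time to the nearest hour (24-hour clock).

10:00

The Moon has covered 19.4/29.530 of its cycle, so θ ≈ 360° × 19.4/29.530 = 236.5°.
At 15° of sky rotation per hour, 236.5° corresponds to a 15.77 h lag.
18:00 + 15.77 h ≈ 09:46 → 10:00 to the nearest hour.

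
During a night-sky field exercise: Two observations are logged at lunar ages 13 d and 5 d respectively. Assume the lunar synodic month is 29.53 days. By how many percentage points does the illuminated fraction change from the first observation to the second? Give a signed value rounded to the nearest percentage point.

First observation: θ = 360°·13/29.53 = 158.5°, so f = 0.965.
Second observation: θ = 61.0°, f = 0.257.
Δf = 0.257 − 0.965 = -0.708, i.e. -71 pp.

-71 percentage points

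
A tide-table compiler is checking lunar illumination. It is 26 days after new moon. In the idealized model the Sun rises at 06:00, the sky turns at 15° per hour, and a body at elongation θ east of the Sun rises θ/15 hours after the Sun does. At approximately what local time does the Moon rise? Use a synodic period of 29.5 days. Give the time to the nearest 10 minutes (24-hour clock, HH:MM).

03:10

The Moon has covered 26/29.5 of its cycle, so θ ≈ 360° × 26/29.5 = 317.3°.
The Moon trails the Sun by θ/15 = 317.3/15 ≈ 21.15 hours.
06:00 + 21.153 h ≈ 03:09 → 03:10 to the nearest ten minutes.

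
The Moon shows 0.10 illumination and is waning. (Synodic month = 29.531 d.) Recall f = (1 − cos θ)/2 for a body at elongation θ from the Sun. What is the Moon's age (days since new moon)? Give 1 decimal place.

From f = (1 − cos θ)/2: cos θ = 1 − 2×0.10 = 0.800; arccos → 36.9°.
A waning Moon lies in 180°–360°, so θ = 360° − 36.9° = 323.1°.
At 360°/29.531 d per day, 323.1° corresponds to 26.51 days.

26.5 days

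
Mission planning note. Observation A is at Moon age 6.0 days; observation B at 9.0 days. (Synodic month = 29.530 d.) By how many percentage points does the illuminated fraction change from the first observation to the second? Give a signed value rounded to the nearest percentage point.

+31 percentage points

First observation: θ = 360°·6.0/29.530 = 73.1°, so f = 0.355.
Second observation: θ = 109.7°, f = 0.669.
Δf = 0.669 − 0.355 = +0.314, i.e. +31 pp.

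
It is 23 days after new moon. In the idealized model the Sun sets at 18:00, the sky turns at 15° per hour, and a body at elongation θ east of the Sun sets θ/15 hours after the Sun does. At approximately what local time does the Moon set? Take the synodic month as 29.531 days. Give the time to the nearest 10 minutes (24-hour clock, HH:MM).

12:40

Elongation θ = 360° × 23/29.531 ≈ 280.4°.
The Moon trails the Sun by θ/15 = 280.4/15 ≈ 18.69 hours.
18:00 + 18.692 h ≈ 12:42 → 12:40 to the nearest ten minutes.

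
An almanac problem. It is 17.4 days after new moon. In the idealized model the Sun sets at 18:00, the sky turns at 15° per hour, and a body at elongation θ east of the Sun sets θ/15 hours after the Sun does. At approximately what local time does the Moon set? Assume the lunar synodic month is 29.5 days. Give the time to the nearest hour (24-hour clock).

08:00

The Moon has covered 17.4/29.5 of its cycle, so θ ≈ 360° × 17.4/29.5 = 212.3°.
The Moon trails the Sun by θ/15 = 212.3/15 ≈ 14.16 hours.
18:00 + 14.16 h ≈ 08:09 → 08:00 to the nearest hour.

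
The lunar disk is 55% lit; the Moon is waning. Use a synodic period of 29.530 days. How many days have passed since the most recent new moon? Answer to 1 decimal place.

cos θ = 1 − 2f = -0.100, giving a principal value of 95.7°.
Since the Moon is past full (waning), take the reflex angle: θ = 360° − 95.7° = 264.3°.
Age = 29.530 × 264.3°/360° ≈ 21.68 days.

21.7 days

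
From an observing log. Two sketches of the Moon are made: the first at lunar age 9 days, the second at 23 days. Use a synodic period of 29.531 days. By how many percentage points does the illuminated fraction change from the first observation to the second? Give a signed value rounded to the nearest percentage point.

-26 pp

θ₁ = 360° × 9/29.531 = 109.7°, f₁ = (1 − cos θ₁)/2 = 0.669.
θ₂ = 360° × 23/29.531 = 280.4°, f₂ = (1 − cos θ₂)/2 = 0.410.
Change = f₂ − f₁ = -0.259 → -26 percentage points.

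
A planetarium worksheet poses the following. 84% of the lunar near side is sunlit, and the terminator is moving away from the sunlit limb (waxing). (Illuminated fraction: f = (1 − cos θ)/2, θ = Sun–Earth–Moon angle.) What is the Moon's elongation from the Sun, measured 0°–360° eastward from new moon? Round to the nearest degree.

133°

Invert f = (1 − cos θ)/2 to get cos θ = 1 − 2(0.84) = -0.680, hence θ₀ = arccos -0.680 = 132.8°.
Waxing ⇒ before full, so θ = 132.8°.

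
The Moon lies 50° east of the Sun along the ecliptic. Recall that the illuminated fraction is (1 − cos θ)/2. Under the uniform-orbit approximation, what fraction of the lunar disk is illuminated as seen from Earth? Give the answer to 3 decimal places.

0.179

cos 50° = 0.643, so f = (1 − 0.643)/2 = 0.179.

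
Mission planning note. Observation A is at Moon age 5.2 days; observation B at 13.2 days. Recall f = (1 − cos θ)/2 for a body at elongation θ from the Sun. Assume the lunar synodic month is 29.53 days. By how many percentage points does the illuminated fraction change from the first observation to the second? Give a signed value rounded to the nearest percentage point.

+70 pp

θ₁ = 360° × 5.2/29.53 = 63.4°, f₁ = (1 − cos θ₁)/2 = 0.276.
θ₂ = 360° × 13.2/29.53 = 160.9°, f₂ = (1 − cos θ₂)/2 = 0.973.
Change = f₂ − f₁ = +0.696 → +70 percentage points.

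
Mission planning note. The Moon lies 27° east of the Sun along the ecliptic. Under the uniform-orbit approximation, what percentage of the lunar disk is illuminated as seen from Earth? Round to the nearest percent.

Half-versine of 27°: (1 − 0.891)/2 = 0.054, i.e. 5%.

5%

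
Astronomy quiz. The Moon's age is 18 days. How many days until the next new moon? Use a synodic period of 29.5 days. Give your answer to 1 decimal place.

11.5 days

The next new moon completes the synodic month: 29.5 − 18 = 11.500 days.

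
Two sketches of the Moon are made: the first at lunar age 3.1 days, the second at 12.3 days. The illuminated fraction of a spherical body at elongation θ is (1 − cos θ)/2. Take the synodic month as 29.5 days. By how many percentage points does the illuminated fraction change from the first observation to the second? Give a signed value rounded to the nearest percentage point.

First observation: θ = 360°·3.1/29.5 = 37.8°, so f = 0.105.
Second observation: θ = 150.1°, f = 0.933.
Δf = 0.933 − 0.105 = +0.828, i.e. +83 pp.

+83 pp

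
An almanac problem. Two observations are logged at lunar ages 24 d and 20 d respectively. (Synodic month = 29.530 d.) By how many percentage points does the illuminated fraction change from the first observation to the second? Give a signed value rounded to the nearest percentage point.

θ₁ = 360° × 24/29.530 = 292.6°, f₁ = (1 − cos θ₁)/2 = 0.308.
θ₂ = 360° × 20/29.530 = 243.8°, f₂ = (1 − cos θ₂)/2 = 0.721.
Change = f₂ − f₁ = +0.413 → +41 percentage points.

+41 pp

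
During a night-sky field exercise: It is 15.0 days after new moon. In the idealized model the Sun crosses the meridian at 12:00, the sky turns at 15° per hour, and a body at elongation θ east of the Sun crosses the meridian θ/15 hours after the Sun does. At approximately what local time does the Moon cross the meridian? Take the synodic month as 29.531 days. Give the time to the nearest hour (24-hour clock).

00:00

The Moon has covered 15.0/29.531 of its cycle, so θ ≈ 360° × 15.0/29.531 = 182.9°.
Delay after the Sun = 182.9° / (15°/h) ≈ 12.19 h.
12:00 + 12.19 h ≈ 00:11 → 00:00 to the nearest hour.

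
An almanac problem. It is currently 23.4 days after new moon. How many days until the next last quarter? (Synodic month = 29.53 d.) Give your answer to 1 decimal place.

Last quarter is 0.75 of the way through the cycle: age 0.75 × 29.53 = 22.148 d.
This lunation's last quarter (22.148 d) has passed, so add one period: 51.678 − 23.4 = 28.278 days.

28.3 days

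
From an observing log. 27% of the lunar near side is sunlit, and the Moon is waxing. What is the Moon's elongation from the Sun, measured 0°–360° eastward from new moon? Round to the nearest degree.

63°

From f = (1 − cos θ)/2: cos θ = 1 − 2×0.27 = 0.460; arccos → 62.6°.
The Moon is waxing (0°–180°), so θ = 62.6° directly.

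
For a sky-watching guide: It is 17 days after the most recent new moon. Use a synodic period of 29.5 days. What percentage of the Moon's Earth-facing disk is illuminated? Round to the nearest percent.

The Moon has covered 17/29.5 of its cycle, so θ ≈ 360° × 17/29.5 = 207.5°.
With cos θ = (-0.887), the lit fraction is (1 − (-0.887))/2 ≈ 0.944, so 94%.

94%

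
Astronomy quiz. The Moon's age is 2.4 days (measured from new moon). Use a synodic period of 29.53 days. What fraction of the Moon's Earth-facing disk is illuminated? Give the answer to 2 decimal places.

0.06

Elongation θ = 360° × 2.4/29.53 ≈ 29.3°.
Illuminated fraction = (1 − cos 29.3°)/2 = (1 − 0.872)/2 ≈ 0.064.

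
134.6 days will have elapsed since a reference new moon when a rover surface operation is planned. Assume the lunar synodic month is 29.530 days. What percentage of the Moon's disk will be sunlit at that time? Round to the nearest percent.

Reduce mod P: 134.6 − 4×29.530 = 16.48 d into the current lunation.
Phase angle: θ = 360°·(16.48 d)/(29.530 d) = 200.9°.
Illuminated fraction = (1 − cos 200.9°)/2 = (1 − (-0.934))/2 ≈ 0.967, so 97%.

97%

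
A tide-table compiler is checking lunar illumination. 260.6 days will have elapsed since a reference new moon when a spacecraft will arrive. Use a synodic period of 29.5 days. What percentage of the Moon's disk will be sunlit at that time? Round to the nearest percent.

25%

260.6/29.5 = 8.834 lunations, so 8 complete cycles and 24.60 d into the next.
Elongation θ = 360° × 24.60/29.5 ≈ 300.2°.
Illuminated fraction = (1 − cos 300.2°)/2 = (1 − 0.503)/2 ≈ 0.248, so 25%.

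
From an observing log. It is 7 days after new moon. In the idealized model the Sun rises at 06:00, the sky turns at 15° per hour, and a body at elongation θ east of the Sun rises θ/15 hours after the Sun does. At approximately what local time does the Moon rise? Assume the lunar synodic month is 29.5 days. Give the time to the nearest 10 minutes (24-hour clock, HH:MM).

Elongation θ = 360° × 7/29.5 ≈ 85.4°.
Delay after the Sun = 85.4° / (15°/h) ≈ 5.69 h.
06:00 + 5.695 h ≈ 11:42 → 11:40 to the nearest ten minutes.

11:40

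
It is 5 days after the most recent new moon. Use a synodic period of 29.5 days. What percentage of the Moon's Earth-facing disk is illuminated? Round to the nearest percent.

26%

The Moon has covered 5/29.5 of its cycle, so θ ≈ 360° × 5/29.5 = 61.0°.
Illuminated fraction = (1 − cos 61.0°)/2 = (1 − 0.485)/2 ≈ 0.258, so 26%.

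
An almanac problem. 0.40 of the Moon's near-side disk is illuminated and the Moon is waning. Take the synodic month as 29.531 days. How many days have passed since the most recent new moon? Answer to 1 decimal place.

From f = (1 − cos θ)/2: cos θ = 1 − 2×0.40 = 0.200; arccos → 78.5°.
Waning ⇒ past full, so θ = 360° − 78.5° = 281.5°.
At 360°/29.531 d per day, 281.5° corresponds to 23.09 days.

23.1 days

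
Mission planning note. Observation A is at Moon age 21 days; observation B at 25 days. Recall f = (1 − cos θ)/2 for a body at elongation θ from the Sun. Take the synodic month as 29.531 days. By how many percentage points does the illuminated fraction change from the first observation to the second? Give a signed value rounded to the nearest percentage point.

-41 percentage points

First observation: θ = 360°·21/29.531 = 256.0°, so f = 0.621.
Second observation: θ = 304.8°, f = 0.215.
Δf = 0.215 − 0.621 = -0.406, i.e. -41 pp.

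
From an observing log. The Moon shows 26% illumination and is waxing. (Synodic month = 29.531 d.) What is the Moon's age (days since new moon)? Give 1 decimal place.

5.0 days

From f = (1 − cos θ)/2: cos θ = 1 − 2×0.26 = 0.480; arccos → 61.3°.
The Moon is waxing (0°–180°), so θ = 61.3° directly.
At 360°/29.531 d per day, 61.3° corresponds to 5.03 days.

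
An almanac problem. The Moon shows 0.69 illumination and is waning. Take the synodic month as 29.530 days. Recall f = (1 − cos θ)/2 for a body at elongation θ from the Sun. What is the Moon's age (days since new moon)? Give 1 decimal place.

Invert f = (1 − cos θ)/2 to get cos θ = 1 − 2(0.69) = -0.380, hence θ₀ = arccos -0.380 = 112.3°.
Waning ⇒ past full, so θ = 360° − 112.3° = 247.7°.
That fraction of the synodic month is 247.7/360 × 29.530 d ≈ 20.32 d.

20.3 days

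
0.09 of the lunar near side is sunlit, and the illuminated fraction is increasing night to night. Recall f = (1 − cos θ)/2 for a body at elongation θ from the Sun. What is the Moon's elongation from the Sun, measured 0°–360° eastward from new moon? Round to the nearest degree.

35°

Invert f = (1 − cos θ)/2 to get cos θ = 1 − 2(0.09) = 0.820, hence θ₀ = arccos 0.820 = 34.9°.
Waxing ⇒ before full, so θ = 34.9°.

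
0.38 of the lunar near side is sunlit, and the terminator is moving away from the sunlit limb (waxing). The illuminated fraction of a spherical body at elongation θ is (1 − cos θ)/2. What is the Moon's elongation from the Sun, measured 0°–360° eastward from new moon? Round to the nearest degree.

From f = (1 − cos θ)/2: cos θ = 1 − 2×0.38 = 0.240; arccos → 76.1°.
The Moon is waxing (0°–180°), so θ = 76.1° directly.

76°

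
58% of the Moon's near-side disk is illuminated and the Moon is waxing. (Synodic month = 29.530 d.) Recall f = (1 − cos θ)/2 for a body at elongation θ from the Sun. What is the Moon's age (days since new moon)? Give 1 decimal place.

8.1 days

From f = (1 − cos θ)/2: cos θ = 1 − 2×0.58 = -0.160; arccos → 99.2°.
Before full moon the principal value applies: θ = 99.2°.
That fraction of the synodic month is 99.2/360 × 29.530 d ≈ 8.14 d.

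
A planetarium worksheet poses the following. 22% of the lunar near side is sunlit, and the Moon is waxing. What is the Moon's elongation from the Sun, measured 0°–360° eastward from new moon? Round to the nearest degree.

56°

From f = (1 − cos θ)/2: cos θ = 1 − 2×0.22 = 0.560; arccos → 55.9°.
The Moon is waxing (0°–180°), so θ = 55.9° directly.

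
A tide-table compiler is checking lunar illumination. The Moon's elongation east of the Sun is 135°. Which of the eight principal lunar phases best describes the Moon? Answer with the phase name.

waxing gibbous

The waxing gibbous sector spans roughly 112°–158°; 135° falls inside it.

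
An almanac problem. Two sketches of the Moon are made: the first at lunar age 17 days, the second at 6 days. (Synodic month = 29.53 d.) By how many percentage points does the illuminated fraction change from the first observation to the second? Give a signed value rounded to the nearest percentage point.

-59 percentage points

θ₁ = 360° × 17/29.53 = 207.2°, f₁ = (1 − cos θ₁)/2 = 0.945.
θ₂ = 360° × 6/29.53 = 73.1°, f₂ = (1 − cos θ₂)/2 = 0.355.
Change = f₂ − f₁ = -0.589 → -59 percentage points.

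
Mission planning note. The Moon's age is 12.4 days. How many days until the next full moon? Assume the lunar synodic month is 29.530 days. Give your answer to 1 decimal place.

2.4 days

Full moon occurs at elongation 180°, i.e. at age 29.530 × 180/360 = 14.765 d.
That is 14.765 − 12.4 = 2.365 days ahead.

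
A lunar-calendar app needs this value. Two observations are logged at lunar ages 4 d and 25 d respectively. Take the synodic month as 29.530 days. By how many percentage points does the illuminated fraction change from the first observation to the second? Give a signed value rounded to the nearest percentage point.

First observation: θ = 360°·4/29.530 = 48.8°, so f = 0.170.
Second observation: θ = 304.8°, f = 0.215.
Δf = 0.215 − 0.170 = +0.044, i.e. +4 pp.

+4 pp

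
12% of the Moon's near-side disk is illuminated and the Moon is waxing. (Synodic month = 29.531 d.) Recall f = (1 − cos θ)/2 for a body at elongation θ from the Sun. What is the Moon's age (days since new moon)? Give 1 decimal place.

3.3 days

cos θ = 1 − 2f = 0.760, giving a principal value of 40.5°.
The Moon is waxing (0°–180°), so θ = 40.5° directly.
That fraction of the synodic month is 40.5/360 × 29.531 d ≈ 3.33 d.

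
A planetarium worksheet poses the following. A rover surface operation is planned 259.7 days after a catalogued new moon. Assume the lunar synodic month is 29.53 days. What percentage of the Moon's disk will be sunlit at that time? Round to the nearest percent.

36%

259.7 d spans 8 complete synodic months (8 × 29.53 = 236.24 d) plus 23.46 d.
Elongation θ = 360° × 23.46/29.53 ≈ 286.0°.
cos 286.0° = 0.276, so f = (1 − 0.276)/2 = 0.362, so 36%.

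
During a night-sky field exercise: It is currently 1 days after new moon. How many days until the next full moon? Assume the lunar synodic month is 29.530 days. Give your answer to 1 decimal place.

Full moon occurs at elongation 180°, i.e. at age 29.530 × 180/360 = 14.765 d.
So 13.765 days remain (14.765 − 1).

13.8 days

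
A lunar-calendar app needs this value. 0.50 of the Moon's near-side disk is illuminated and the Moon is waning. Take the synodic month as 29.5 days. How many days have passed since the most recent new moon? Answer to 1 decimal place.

Invert f = (1 − cos θ)/2 to get cos θ = 1 − 2(0.50) = 0.000, hence θ₀ = arccos 0.000 = 90.0°.
A waning Moon lies in 180°–360°, so θ = 360° − 90.0° = 270.0°.
That fraction of the synodic month is 270.0/360 × 29.5 d ≈ 22.12 d.

22.1 days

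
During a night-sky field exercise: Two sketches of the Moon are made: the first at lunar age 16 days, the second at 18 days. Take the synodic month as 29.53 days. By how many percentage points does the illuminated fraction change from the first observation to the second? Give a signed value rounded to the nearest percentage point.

-10 pp

First observation: θ = 360°·16/29.53 = 195.1°, so f = 0.983.
Second observation: θ = 219.4°, f = 0.886.
Δf = 0.886 − 0.983 = -0.097, i.e. -10 pp.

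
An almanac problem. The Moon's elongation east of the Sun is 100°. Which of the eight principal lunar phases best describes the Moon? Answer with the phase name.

first quarter

100° lies in the first quarter sector of the 8-phase cycle.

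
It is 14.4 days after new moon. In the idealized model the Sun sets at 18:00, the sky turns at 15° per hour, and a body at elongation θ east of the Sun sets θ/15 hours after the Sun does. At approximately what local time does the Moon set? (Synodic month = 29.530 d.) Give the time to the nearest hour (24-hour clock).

Elongation θ = 360° × 14.4/29.530 ≈ 175.6°.
The Moon trails the Sun by θ/15 = 175.6/15 ≈ 11.70 hours.
18:00 + 11.70 h ≈ 05:42 → 06:00 to the nearest hour.

06:00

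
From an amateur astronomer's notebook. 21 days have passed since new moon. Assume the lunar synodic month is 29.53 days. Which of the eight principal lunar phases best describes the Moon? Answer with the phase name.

At 21/29.53 of the cycle, θ ≈ 256° — the last quarter range.

last quarter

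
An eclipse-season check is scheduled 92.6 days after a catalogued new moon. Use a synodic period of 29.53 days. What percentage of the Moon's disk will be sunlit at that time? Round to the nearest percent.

Reduce mod P: 92.6 − 3×29.53 = 4.01 d into the current lunation.
Elongation θ = 360° × 4.01/29.53 ≈ 48.9°.
With cos θ = 0.658, the lit fraction is (1 − 0.658)/2 ≈ 0.171, so 17%.

17%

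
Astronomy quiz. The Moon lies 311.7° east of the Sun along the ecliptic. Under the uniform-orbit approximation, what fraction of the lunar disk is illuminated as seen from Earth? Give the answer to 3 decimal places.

Half-versine of 311.7°: (1 − 0.665)/2 = 0.167.

0.167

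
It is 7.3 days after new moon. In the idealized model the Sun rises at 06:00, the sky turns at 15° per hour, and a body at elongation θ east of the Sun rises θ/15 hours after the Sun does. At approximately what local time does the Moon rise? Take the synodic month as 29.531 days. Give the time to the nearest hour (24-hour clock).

Phase angle: θ = 360°·(7.3 d)/(29.531 d) = 89.0°.
Delay after the Sun = 89.0° / (15°/h) ≈ 5.93 h.
06:00 + 5.93 h ≈ 11:56 → 12:00 to the nearest hour.

12:00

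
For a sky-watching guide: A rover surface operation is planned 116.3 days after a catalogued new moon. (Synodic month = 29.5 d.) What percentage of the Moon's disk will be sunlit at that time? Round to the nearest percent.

116.3 d spans 3 complete synodic months (3 × 29.5 = 88.50 d) plus 27.80 d.
Elongation θ = 360° × 27.80/29.5 ≈ 339.3°.
With cos θ = 0.935, the lit fraction is (1 − 0.935)/2 ≈ 0.032, so 3%.

3%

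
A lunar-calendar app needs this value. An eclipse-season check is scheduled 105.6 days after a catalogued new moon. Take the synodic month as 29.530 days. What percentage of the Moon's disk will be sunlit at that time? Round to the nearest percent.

94%

105.6/29.530 = 3.576 lunations, so 3 complete cycles and 17.01 d into the next.
The Moon has covered 17.01/29.530 of its cycle, so θ ≈ 360° × 17.01/29.530 = 207.4°.
cos 207.4° = (-0.888), so f = (1 − (-0.888))/2 = 0.944, so 94%.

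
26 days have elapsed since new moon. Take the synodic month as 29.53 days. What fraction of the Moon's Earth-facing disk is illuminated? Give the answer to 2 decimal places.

The Moon has covered 26/29.53 of its cycle, so θ ≈ 360° × 26/29.53 = 317.0°.
cos 317.0° = 0.731, so f = (1 − 0.731)/2 = 0.135.

0.13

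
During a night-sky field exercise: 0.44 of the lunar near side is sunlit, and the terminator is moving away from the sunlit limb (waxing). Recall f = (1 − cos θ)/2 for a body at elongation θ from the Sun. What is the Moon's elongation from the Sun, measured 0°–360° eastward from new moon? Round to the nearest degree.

Invert f = (1 − cos θ)/2 to get cos θ = 1 − 2(0.44) = 0.120, hence θ₀ = arccos 0.120 = 83.1°.
Before full moon the principal value applies: θ = 83.1°.

83°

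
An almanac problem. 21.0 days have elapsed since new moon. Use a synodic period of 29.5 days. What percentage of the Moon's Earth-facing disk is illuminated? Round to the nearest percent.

62%

Phase angle: θ = 360°·(21.0 d)/(29.5 d) = 256.3°.
With cos θ = (-0.237), the lit fraction is (1 − (-0.237))/2 ≈ 0.619, so 62%.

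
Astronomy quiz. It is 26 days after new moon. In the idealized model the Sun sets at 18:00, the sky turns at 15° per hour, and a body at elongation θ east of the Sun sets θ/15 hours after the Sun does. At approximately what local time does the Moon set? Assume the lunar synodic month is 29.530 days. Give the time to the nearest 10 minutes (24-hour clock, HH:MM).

The Moon has covered 26/29.530 of its cycle, so θ ≈ 360° × 26/29.530 = 317.0°.
At 15° of sky rotation per hour, 317.0° corresponds to a 21.13 h lag.
18:00 + 21.131 h ≈ 15:08 → 15:10 to the nearest ten minutes.

15:10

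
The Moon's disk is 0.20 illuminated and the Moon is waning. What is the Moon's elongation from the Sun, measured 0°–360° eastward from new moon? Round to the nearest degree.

307°

From f = (1 − cos θ)/2: cos θ = 1 − 2×0.20 = 0.600; arccos → 53.1°.
A waning Moon lies in 180°–360°, so θ = 360° − 53.1° = 306.9°.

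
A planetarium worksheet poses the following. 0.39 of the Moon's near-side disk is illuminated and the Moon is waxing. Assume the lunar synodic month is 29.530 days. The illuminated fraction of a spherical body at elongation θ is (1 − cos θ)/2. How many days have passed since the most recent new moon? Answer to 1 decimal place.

6.3 days

From f = (1 − cos θ)/2: cos θ = 1 − 2×0.39 = 0.220; arccos → 77.3°.
Before full moon the principal value applies: θ = 77.3°.
Age = 29.530 × 77.3°/360° ≈ 6.34 days.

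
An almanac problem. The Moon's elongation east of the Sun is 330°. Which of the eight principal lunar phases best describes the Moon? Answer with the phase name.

waning crescent

330° lies in the waning crescent sector of the 8-phase cycle.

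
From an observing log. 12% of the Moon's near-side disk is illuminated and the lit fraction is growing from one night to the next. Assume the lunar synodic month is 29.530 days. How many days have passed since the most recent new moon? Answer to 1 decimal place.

From f = (1 − cos θ)/2: cos θ = 1 − 2×0.12 = 0.760; arccos → 40.5°.
Before full moon the principal value applies: θ = 40.5°.
That fraction of the synodic month is 40.5/360 × 29.530 d ≈ 3.33 d.

3.3 days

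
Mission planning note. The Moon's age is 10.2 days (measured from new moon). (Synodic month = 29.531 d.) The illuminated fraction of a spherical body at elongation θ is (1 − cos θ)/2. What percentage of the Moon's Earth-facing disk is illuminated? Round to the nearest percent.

Phase angle: θ = 360°·(10.2 d)/(29.531 d) = 124.3°.
cos 124.3° = (-0.564), so f = (1 − (-0.564))/2 = 0.782, so 78%.

78%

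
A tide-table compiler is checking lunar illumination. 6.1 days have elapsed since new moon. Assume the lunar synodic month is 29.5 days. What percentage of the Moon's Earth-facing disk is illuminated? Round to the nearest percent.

37%

Phase angle: θ = 360°·(6.1 d)/(29.5 d) = 74.4°.
Illuminated fraction = (1 − cos 74.4°)/2 = (1 − 0.268)/2 ≈ 0.366, so 37%.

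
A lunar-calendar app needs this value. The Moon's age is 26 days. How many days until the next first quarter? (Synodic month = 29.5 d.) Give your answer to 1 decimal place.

10.9 days

First quarter is 0.25 of the way through the cycle: age 0.25 × 29.5 = 7.375 d.
This lunation's first quarter (7.375 d) has passed, so add one period: 36.875 − 26 = 10.875 days.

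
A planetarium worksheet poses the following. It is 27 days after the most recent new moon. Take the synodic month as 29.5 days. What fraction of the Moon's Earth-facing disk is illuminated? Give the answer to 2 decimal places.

0.07

Phase angle: θ = 360°·(27 d)/(29.5 d) = 329.5°.
With cos θ = 0.862, the lit fraction is (1 − 0.862)/2 ≈ 0.069.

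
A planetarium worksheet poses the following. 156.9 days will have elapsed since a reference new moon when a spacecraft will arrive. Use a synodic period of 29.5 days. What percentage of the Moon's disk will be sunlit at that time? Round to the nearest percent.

71%

Reduce mod P: 156.9 − 5×29.5 = 9.40 d into the current lunation.
Elongation θ = 360° × 9.40/29.5 ≈ 114.7°.
cos 114.7° = (-0.418), so f = (1 − (-0.418))/2 = 0.709, so 71%.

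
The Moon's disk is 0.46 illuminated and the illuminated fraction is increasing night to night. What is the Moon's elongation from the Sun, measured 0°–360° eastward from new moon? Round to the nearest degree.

Invert f = (1 − cos θ)/2 to get cos θ = 1 − 2(0.46) = 0.080, hence θ₀ = arccos 0.080 = 85.4°.
Waxing ⇒ before full, so θ = 85.4°.

85°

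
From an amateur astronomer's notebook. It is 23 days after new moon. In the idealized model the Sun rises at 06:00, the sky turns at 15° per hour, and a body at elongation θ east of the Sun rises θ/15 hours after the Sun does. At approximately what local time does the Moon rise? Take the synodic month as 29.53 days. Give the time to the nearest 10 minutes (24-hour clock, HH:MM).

00:40

Phase angle: θ = 360°·(23 d)/(29.53 d) = 280.4°.
The Moon trails the Sun by θ/15 = 280.4/15 ≈ 18.69 hours.
06:00 + 18.693 h ≈ 00:42 → 00:40 to the nearest ten minutes.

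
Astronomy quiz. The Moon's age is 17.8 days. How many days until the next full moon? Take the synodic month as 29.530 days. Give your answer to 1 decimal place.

Full moon is 0.5 of the way through the cycle: age 0.5 × 29.530 = 14.765 d.
This lunation's full moon (14.765 d) has passed, so add one period: 44.295 − 17.8 = 26.495 days.

26.5 days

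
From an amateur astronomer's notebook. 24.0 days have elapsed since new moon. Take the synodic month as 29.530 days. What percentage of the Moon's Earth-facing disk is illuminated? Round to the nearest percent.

The Moon has covered 24.0/29.530 of its cycle, so θ ≈ 360° × 24.0/29.530 = 292.6°.
With cos θ = 0.384, the lit fraction is (1 − 0.384)/2 ≈ 0.308, so 31%.

31%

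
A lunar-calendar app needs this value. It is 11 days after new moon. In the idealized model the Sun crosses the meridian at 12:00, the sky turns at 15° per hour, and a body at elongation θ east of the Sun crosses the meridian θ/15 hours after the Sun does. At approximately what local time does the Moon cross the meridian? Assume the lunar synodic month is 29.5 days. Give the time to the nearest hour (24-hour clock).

21:00

Elongation θ = 360° × 11/29.5 ≈ 134.2°.
Delay after the Sun = 134.2° / (15°/h) ≈ 8.95 h.
12:00 + 8.95 h ≈ 20:57 → 21:00 to the nearest hour.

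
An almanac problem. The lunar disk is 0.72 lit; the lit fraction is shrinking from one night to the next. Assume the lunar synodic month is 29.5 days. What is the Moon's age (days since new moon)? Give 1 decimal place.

cos θ = 1 − 2f = -0.440, giving a principal value of 116.1°.
Waning ⇒ past full, so θ = 360° − 116.1° = 243.9°.
At 360°/29.5 d per day, 243.9° corresponds to 19.99 days.

20.0 days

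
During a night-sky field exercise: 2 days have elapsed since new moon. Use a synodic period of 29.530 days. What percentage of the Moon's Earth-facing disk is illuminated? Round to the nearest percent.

4%

Elongation θ = 360° × 2/29.530 ≈ 24.4°.
cos 24.4° = 0.911, so f = (1 − 0.911)/2 = 0.045, so 4%.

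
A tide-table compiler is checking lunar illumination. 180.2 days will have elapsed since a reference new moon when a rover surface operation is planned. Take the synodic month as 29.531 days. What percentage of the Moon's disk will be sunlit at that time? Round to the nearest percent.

10%

180.2/29.531 = 6.102 lunations, so 6 complete cycles and 3.01 d into the next.
The Moon has covered 3.01/29.531 of its cycle, so θ ≈ 360° × 3.01/29.531 = 36.7°.
cos 36.7° = 0.801, so f = (1 − 0.801)/2 = 0.099, so 10%.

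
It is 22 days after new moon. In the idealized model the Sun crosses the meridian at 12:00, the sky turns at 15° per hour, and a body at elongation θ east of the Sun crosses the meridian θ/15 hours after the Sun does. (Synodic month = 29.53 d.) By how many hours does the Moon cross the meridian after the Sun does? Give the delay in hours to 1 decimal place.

17.9 h

The Moon has covered 22/29.53 of its cycle, so θ ≈ 360° × 22/29.53 = 268.2°.
At 15° of sky rotation per hour, 268.2° corresponds to a 17.88 h lag.
So the Moon crosses the meridian 17.88 h after the Sun.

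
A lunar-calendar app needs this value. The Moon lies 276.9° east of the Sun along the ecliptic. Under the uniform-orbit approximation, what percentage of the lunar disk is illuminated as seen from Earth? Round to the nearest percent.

44%

Half-versine of 276.9°: (1 − 0.120)/2 = 0.440, i.e. 44%.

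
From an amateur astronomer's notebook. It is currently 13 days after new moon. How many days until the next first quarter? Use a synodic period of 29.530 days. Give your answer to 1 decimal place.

First quarter is 0.25 of the way through the cycle: age 0.25 × 29.530 = 7.383 d.
This lunation's first quarter (7.383 d) has passed, so add one period: 36.913 − 13 = 23.913 days.

23.9 days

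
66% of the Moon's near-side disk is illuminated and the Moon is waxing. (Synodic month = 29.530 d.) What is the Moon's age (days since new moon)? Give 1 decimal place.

8.9 days

cos θ = 1 − 2f = -0.320, giving a principal value of 108.7°.
Before full moon the principal value applies: θ = 108.7°.
At 360°/29.530 d per day, 108.7° corresponds to 8.91 days.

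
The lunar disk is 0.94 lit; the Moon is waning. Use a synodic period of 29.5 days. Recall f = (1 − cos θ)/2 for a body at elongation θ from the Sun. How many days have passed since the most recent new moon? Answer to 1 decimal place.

Invert f = (1 − cos θ)/2 to get cos θ = 1 − 2(0.94) = -0.880, hence θ₀ = arccos -0.880 = 151.6°.
Since the Moon is past full (waning), take the reflex angle: θ = 360° − 151.6° = 208.4°.
At 360°/29.5 d per day, 208.4° corresponds to 17.07 days.

17.1 days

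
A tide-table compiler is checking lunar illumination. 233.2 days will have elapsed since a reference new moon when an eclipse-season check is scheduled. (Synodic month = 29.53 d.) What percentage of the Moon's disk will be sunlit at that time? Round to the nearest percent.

233.2 d spans 7 complete synodic months (7 × 29.53 = 206.71 d) plus 26.49 d.
Phase angle: θ = 360°·(26.49 d)/(29.53 d) = 322.9°.
With cos θ = 0.798, the lit fraction is (1 − 0.798)/2 ≈ 0.101, so 10%.

10%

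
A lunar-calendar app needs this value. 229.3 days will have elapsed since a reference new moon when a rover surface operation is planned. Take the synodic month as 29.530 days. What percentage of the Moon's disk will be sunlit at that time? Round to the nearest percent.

229.3/29.530 = 7.765 lunations, so 7 complete cycles and 22.59 d into the next.
Elongation θ = 360° × 22.59/29.530 ≈ 275.4°.
With cos θ = 0.094, the lit fraction is (1 − 0.094)/2 ≈ 0.453, so 45%.

45%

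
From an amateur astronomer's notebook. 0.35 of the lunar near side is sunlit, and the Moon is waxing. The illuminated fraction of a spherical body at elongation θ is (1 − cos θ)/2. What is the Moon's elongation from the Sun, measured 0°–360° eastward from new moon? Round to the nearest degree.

From f = (1 − cos θ)/2: cos θ = 1 − 2×0.35 = 0.300; arccos → 72.5°.
Waxing ⇒ before full, so θ = 72.5°.

73°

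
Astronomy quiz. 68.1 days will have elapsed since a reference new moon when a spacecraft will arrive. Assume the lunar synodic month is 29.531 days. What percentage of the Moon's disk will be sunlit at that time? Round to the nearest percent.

67%

Reduce mod P: 68.1 − 2×29.531 = 9.04 d into the current lunation.
Phase angle: θ = 360°·(9.04 d)/(29.531 d) = 110.2°.
cos 110.2° = (-0.345), so f = (1 − (-0.345))/2 = 0.672, so 67%.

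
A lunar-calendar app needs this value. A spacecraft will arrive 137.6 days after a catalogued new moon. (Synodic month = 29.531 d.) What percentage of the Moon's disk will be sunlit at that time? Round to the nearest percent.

77%

137.6/29.531 = 4.660 lunations, so 4 complete cycles and 19.48 d into the next.
The Moon has covered 19.48/29.531 of its cycle, so θ ≈ 360° × 19.48/29.531 = 237.4°.
cos 237.4° = (-0.538), so f = (1 − (-0.538))/2 = 0.769, so 77%.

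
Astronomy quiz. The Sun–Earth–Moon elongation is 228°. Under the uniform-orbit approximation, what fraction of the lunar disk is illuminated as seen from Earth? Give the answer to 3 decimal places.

0.835

Half-versine of 228°: (1 − (-0.669))/2 = 0.835.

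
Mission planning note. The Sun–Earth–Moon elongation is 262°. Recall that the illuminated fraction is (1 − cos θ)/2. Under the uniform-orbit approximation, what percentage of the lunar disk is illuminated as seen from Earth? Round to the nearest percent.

57%

cos 262° = (-0.139), so f = (1 − (-0.139))/2 = 0.570, i.e. 57%.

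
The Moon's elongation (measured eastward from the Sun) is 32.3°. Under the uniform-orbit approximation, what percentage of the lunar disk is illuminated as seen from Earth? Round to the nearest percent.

8%

f = (1 − cos 32.3°)/2 = (1 − 0.845)/2 ≈ 0.077, i.e. 8%.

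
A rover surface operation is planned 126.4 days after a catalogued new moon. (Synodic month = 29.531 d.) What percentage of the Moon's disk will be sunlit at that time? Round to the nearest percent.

59%

Reduce mod P: 126.4 − 4×29.531 = 8.28 d into the current lunation.
The Moon has covered 8.28/29.531 of its cycle, so θ ≈ 360° × 8.28/29.531 = 100.9°.
With cos θ = (-0.189), the lit fraction is (1 − (-0.189))/2 ≈ 0.594, so 59%.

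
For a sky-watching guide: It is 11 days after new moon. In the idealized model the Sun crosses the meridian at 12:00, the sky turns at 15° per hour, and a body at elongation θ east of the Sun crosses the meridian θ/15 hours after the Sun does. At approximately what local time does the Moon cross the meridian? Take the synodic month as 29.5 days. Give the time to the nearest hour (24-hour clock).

21:00

The Moon has covered 11/29.5 of its cycle, so θ ≈ 360° × 11/29.5 = 134.2°.
The Moon trails the Sun by θ/15 = 134.2/15 ≈ 8.95 hours.
12:00 + 8.95 h ≈ 20:57 → 21:00 to the nearest hour.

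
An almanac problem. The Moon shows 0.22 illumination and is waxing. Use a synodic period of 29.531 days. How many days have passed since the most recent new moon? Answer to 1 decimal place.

cos θ = 1 − 2f = 0.560, giving a principal value of 55.9°.
Before full moon the principal value applies: θ = 55.9°.
At 360°/29.531 d per day, 55.9° corresponds to 4.59 days.

4.6 days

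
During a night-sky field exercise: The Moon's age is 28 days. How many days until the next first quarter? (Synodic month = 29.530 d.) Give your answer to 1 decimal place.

First quarter occurs at elongation 90°, i.e. at age 29.530 × 90/360 = 7.383 d.
Already past this cycle's first quarter; the next is at 7.383 + 29.530 = 36.913 d, so 36.913 − 28 = 8.913 days.

8.9 days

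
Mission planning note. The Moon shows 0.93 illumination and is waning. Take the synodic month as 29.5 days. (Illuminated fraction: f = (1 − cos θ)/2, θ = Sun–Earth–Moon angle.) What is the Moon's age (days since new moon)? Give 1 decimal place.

17.3 days

cos θ = 1 − 2f = -0.860, giving a principal value of 149.3°.
Since the Moon is past full (waning), take the reflex angle: θ = 360° − 149.3° = 210.7°.
Age = 29.5 × 210.7°/360° ≈ 17.26 days.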